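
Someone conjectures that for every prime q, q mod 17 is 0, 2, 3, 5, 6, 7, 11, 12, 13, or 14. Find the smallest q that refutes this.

Check each prime q in order until the claim fails.
The first 13 eligible values, up to q = 41, all satisfy the conclusion.
q = 43: 43 mod 17 = 9 — not in {0, 2, 3, 5, 6, 7, 11, 12, 13, 14}.
So q = 43 is the smallest counterexample.

q = 43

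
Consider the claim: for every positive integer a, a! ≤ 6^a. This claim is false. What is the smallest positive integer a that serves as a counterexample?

a = 14

Check each positive integer a in order until a! > 6^a.
For a = 1, 2, 3, 4, …, 11, 12, 13 the conclusion holds.
a = 14: a! = 87178291200 and 6^a = 78364164096, so 87178291200 > 78364164096.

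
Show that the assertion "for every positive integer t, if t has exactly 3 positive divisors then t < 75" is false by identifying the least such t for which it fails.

t = 121

The first 4 eligible values, up to t = 49, all satisfy the conclusion.
t = 121: τ(121) = 3; 121 ≥ 75.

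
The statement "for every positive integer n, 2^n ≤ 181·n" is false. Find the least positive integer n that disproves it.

For n = 1, 2, 3, 4, 5, 6, 7, 8, 9, 10 the conclusion holds.
n = 11: 2^n = 2048 and 181·n = 1991, so 2048 > 1991.

n = 11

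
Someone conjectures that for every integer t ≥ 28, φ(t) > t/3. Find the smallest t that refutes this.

t = 30

t = 28: φ(28) = 12 and 28/3 = 28/3, so φ(28) > 28/3.
t = 29: φ(29) = 28 and 29/3 = 29/3, so φ(29) > 29/3.
t = 30: φ(30) = 8 and 30/3 = 10, so φ(30) ≤ 30/3.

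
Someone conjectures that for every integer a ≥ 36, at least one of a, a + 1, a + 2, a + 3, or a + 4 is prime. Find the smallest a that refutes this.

a = 48

Check each integer a ≥ 36 in order until a, a + 1, a + 2, a + 3, a + 4 are all composite.
The first 12 eligible values, up to a = 47, all satisfy the conclusion.
a = 48: 48 = 2 × 24; 49 = 7 × 7; 50 = 2 × 25; 51 = 3 × 17; 52 = 2 × 26 — all composite.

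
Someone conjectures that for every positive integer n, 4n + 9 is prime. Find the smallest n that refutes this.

For n = 1, 2 the conclusion holds.
n = 3: 4n + 9 = 21 = 3 × 7, composite.
So n = 3 is the smallest counterexample.

n = 3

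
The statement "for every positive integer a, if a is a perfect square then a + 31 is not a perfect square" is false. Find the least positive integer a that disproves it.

a = 225

A counterexample is any positive integer a such that a is a perfect square but a + 31 is a perfect square; we check each in order.
The first 14 eligible values, up to a = 196, all satisfy the conclusion.
a = 225: 225 = 15² and 225 + 31 = 256 = 16².
Hence a = 225 is a counterexample.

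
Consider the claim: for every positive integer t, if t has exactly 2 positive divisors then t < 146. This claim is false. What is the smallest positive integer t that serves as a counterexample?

t = 149

A counterexample is any positive integer t such that t has exactly 2 positive divisors but the claim fails; we check each in order.
For t = 2, 3, 5, 7, …, 131, 137, 139 the conclusion holds.
t = 149: τ(149) = 2; 149 ≥ 146.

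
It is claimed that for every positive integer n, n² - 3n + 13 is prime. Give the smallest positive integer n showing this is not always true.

n = 12

We need the least positive integer n for which n² - 3n + 13 is not prime.
For n = 1, 2, 3, 4, …, 9, 10, 11 the conclusion holds.
n = 12: n² - 3n + 13 = 121 = 11 × 11, composite.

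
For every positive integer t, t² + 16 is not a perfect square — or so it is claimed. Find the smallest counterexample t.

t = 3

We need the least positive integer t for which t² + 16 is a perfect square.
For t = 1, 2 the conclusion holds.
t = 3: 3² + 16 = 25 = 5², a perfect square.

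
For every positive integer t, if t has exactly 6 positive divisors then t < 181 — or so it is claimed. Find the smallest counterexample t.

t = 188

A counterexample is any positive integer t such that t has exactly 6 positive divisors but the claim fails; we check each in order.
For t = 12, 18, 20, 28, …, 171, 172, 175 the conclusion holds.
t = 188: τ(188) = 6; 188 ≥ 181.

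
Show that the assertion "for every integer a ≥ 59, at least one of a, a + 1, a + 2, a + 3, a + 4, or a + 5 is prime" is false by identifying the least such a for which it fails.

a = 90

We need the least integer a ≥ 59 for which a, a + 1, a + 2, a + 3, a + 4, a + 5 are all composite.
For a = 59, 60, 61, 62, …, 87, 88, 89 the conclusion holds.
a = 90: 90 = 2 × 45; 91 = 7 × 13; 92 = 2 × 46; 93 = 3 × 31; 94 = 2 × 47; 95 = 5 × 19 — all composite.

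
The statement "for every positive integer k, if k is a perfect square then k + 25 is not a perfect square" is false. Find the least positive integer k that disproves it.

We need the least positive integer k for which k is a perfect square but k + 25 is a perfect square.
The first 11 eligible values, up to k = 121, all satisfy the conclusion.
k = 144: 144 = 12² and 144 + 25 = 169 = 13².

k = 144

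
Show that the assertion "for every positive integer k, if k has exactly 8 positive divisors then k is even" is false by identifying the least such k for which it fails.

We need the least positive integer k for which k has exactly 8 positive divisors but k is odd.
For k = 24, 30, 40, 42, …, 88, 102, 104 the conclusion holds.
k = 105: divisors of 105: 1, 3, 5, 7, 15, 21, 35, 105; 105 is odd.
So k = 105 is the smallest counterexample.

k = 105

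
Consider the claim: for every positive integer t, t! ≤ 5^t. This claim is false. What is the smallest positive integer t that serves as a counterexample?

t = 12

Check each positive integer t in order until t! > 5^t.
For t = 1, 2, 3, 4, …, 9, 10, 11 the conclusion holds.
t = 12: t! = 479001600 and 5^t = 244140625, so 479001600 > 244140625.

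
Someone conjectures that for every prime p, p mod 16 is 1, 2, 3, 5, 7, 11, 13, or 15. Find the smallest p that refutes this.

p = 41

A counterexample is any prime p such that the claim fails; we check each in order.
The first 12 eligible values, up to p = 37, all satisfy the conclusion.
p = 41: 41 mod 16 = 9 — not in {1, 2, 3, 5, 7, 11, 13, 15}.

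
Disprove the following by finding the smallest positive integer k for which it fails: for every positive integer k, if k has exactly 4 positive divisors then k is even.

k = 15

k = 6: divisors of 6: 1, 2, 3, 6; 6 is even.
k = 8: divisors of 8: 1, 2, 4, 8; 8 is even.
k = 10: divisors of 10: 1, 2, 5, 10; 10 is even.
k = 14: divisors of 14: 1, 2, 7, 14; 14 is even.
k = 15: divisors of 15: 1, 3, 5, 15; 15 is odd.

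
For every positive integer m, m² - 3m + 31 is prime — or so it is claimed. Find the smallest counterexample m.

m = 4

Check each positive integer m in order until m² - 3m + 31 is not prime.
For m = 1, 2, 3 the conclusion holds.
m = 4: m² - 3m + 31 = 35 = 5 × 7, composite.
So m = 4 is the smallest counterexample.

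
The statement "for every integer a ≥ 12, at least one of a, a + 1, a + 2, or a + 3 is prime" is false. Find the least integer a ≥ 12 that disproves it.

a = 24

For a = 12, 13, 14, 15, …, 21, 22, 23 the conclusion holds.
a = 24: 24 = 2 × 12; 25 = 5 × 5; 26 = 2 × 13; 27 = 3 × 9 — all composite.
Hence a = 24 is a counterexample.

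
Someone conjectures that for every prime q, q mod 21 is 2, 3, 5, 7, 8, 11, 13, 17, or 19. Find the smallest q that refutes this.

A counterexample is any prime q such that the claim fails; we check each in order.
For q = 2, 3, 5, 7, 11, 13, 17, 19, 23, 29 the conclusion holds.
q = 31: 31 mod 21 = 10 — not in {2, 3, 5, 7, 8, 11, 13, 17, 19}.

q = 31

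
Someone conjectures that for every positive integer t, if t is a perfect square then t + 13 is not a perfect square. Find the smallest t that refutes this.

A counterexample is any positive integer t such that t is a perfect square but t + 13 is a perfect square; we check each in order.
t = 1: 1 + 13 = 14, not a perfect square.
t = 4: 4 + 13 = 17, not a perfect square.
t = 9: 9 + 13 = 22, not a perfect square.
t = 16: 16 + 13 = 29, not a perfect square.
t = 25: 25 + 13 = 38, not a perfect square.
t = 36: 36 = 6² and 36 + 13 = 49 = 7².

t = 36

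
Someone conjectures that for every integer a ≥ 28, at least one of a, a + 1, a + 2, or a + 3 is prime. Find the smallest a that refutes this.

We need the least integer a ≥ 28 for which a, a + 1, a + 2, a + 3 are all composite.
The first 4 eligible values, up to a = 31, all satisfy the conclusion.
a = 32: 32 = 2 × 16; 33 = 3 × 11; 34 = 2 × 17; 35 = 5 × 7 — all composite.

a = 32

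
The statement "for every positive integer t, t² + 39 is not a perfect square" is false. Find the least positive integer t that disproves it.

t = 5

Check each positive integer t in order until t² + 39 is a perfect square.
The first 4 eligible values, up to t = 4, all satisfy the conclusion.
t = 5: 5² + 39 = 64 = 8², a perfect square.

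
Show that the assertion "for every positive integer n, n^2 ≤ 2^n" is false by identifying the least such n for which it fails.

For n = 1, 2 the conclusion holds.
n = 3: n^2 = 9 and 2^n = 8, so 9 > 8.

n = 3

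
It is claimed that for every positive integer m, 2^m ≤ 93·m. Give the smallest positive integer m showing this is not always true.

m = 10

We need the least positive integer m for which 2^m > 93·m.
The first 9 eligible values, up to m = 9, all satisfy the conclusion.
m = 10: 2^m = 1024 and 93·m = 930, so 1024 > 930.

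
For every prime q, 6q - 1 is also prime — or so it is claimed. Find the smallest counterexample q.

q = 11

We need the least prime q for which 6q - 1 is not prime.
The first 4 eligible values, up to q = 7, all satisfy the conclusion.
q = 11: 6q - 1 = 65 = 5 × 13, not prime.
So q = 11 is the smallest counterexample.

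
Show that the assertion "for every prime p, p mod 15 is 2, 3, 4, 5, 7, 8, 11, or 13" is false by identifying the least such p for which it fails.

p = 29

We need the least prime p for which the claim fails.
For p = 2, 3, 5, 7, 11, 13, 17, 19, 23 the conclusion holds.
p = 29: 29 mod 15 = 14 — not in {2, 3, 4, 5, 7, 8, 11, 13}.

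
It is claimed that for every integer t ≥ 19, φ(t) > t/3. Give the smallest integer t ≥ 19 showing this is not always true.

t = 24

t = 19: φ(19) = 18 and 19/3 = 19/3, so φ(19) > 19/3.
t = 20: φ(20) = 8 and 20/3 = 20/3, so φ(20) > 20/3.
t = 21: φ(21) = 12 and 21/3 = 7, so φ(21) > 21/3.
t = 22: φ(22) = 10 and 22/3 = 22/3, so φ(22) > 22/3.
t = 23: φ(23) = 22 and 23/3 = 23/3, so φ(23) > 23/3.
t = 24: φ(24) = 8 and 24/3 = 8, so φ(24) ≤ 24/3.
Hence t = 24 is a counterexample.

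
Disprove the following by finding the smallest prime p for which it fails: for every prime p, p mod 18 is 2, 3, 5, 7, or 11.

p = 13

A counterexample is any prime p such that the claim fails; we check each in order.
The first 5 eligible values, up to p = 11, all satisfy the conclusion.
p = 13: 13 mod 18 = 13 — not in {2, 3, 5, 7, 11}.
So p = 13 is the smallest counterexample.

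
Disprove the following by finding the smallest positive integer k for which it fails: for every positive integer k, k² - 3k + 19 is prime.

A counterexample is any positive integer k such that k² - 3k + 19 is not prime; we check each in order.
The first 17 eligible values, up to k = 17, all satisfy the conclusion.
k = 18: k² - 3k + 19 = 289 = 17 × 17, composite.
Thus k = 18 disproves the claim, and no smaller k works.

k = 18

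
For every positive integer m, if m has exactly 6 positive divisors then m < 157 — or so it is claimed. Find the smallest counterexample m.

m = 164

Check each positive integer m in order until m has exactly 6 positive divisors but the claim fails.
For m = 12, 18, 20, 28, …, 147, 148, 153 the conclusion holds.
m = 164: τ(164) = 6; 164 ≥ 157.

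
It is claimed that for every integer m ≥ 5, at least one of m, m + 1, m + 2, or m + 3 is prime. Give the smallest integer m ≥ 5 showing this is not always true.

m = 24

A counterexample is any integer m ≥ 5 such that m, m + 1, m + 2, m + 3 are all composite; we check each in order.
The first 19 eligible values, up to m = 23, all satisfy the conclusion.
m = 24: 24 = 2 × 12; 25 = 5 × 5; 26 = 2 × 13; 27 = 3 × 9 — all composite.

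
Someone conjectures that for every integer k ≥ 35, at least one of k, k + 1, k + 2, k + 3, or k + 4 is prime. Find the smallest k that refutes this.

k = 48

For k = 35, 36, 37, 38, …, 45, 46, 47 the conclusion holds.
k = 48: 48 = 2 × 24; 49 = 7 × 7; 50 = 2 × 25; 51 = 3 × 17; 52 = 2 × 26 — all composite.
Hence k = 48 is a counterexample.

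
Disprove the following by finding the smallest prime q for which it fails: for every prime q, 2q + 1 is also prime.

q = 7

Check each prime q in order until 2q + 1 is not prime.
For q = 2, 3, 5 the conclusion holds.
q = 7: 2q + 1 = 15 = 3 × 5, not prime.
So q = 7 is the smallest counterexample.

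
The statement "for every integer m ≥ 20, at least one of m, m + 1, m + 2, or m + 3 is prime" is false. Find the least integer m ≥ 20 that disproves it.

Check each integer m ≥ 20 in order until m, m + 1, m + 2, m + 3 are all composite.
m = 20: 23 is prime.
m = 21: 23 is prime.
m = 22: 23 is prime.
m = 23: 23 is prime.
m = 24: 24 = 2 × 12; 25 = 5 × 5; 26 = 2 × 13; 27 = 3 × 9 — all composite.

m = 24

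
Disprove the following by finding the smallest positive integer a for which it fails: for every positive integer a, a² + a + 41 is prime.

Check each positive integer a in order until a² + a + 41 is not prime.
For a = 1, 2, 3, 4, …, 37, 38, 39 the conclusion holds.
a = 40: a² + a + 41 = 1681 = 41 × 41, composite.
So a = 40 is the smallest counterexample.

a = 40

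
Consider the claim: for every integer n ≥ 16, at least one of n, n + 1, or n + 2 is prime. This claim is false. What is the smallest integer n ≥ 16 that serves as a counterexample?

n = 20

n = 16: 17 is prime.
n = 17: 17 is prime.
n = 18: 19 is prime.
n = 19: 19 is prime.
n = 20: 20 = 2 × 10; 21 = 3 × 7; 22 = 2 × 11 — all composite.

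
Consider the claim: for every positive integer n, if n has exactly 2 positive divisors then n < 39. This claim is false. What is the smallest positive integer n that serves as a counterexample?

Check each positive integer n in order until n has exactly 2 positive divisors but the claim fails.
The first 12 eligible values, up to n = 37, all satisfy the conclusion.
n = 41: τ(41) = 2; 41 ≥ 39.
So n = 41 is the smallest counterexample.

n = 41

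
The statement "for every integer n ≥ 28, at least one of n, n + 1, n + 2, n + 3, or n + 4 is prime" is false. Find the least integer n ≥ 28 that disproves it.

We need the least integer n ≥ 28 for which n, n + 1, n + 2, n + 3, n + 4 are all composite.
The first 4 eligible values, up to n = 31, all satisfy the conclusion.
n = 32: 32 = 2 × 16; 33 = 3 × 11; 34 = 2 × 17; 35 = 5 × 7; 36 = 2 × 18 — all composite.
Thus n = 32 disproves the claim, and no smaller n works.

n = 32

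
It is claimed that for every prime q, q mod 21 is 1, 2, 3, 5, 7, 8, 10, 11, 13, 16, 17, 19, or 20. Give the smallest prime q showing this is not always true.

q = 67

A counterexample is any prime q such that the claim fails; we check each in order.
For q = 2, 3, 5, 7, …, 53, 59, 61 the conclusion holds.
q = 67: 67 mod 21 = 4 — not in {1, 2, 3, 5, 7, 8, 10, 11, 13, 16, 17, 19, 20}.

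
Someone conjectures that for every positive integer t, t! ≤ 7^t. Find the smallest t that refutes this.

t = 17

Check each positive integer t in order until t! > 7^t.
The first 16 eligible values, up to t = 16, all satisfy the conclusion.
t = 17: t! = 355687428096000 and 7^t = 232630513987207, so 355687428096000 > 232630513987207.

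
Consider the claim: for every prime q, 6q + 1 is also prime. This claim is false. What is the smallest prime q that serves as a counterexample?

We need the least prime q for which 6q + 1 is not prime.
The first 7 eligible values, up to q = 17, all satisfy the conclusion.
q = 19: 6q + 1 = 115 = 5 × 23, not prime.
Thus q = 19 disproves the claim, and no smaller q works.

q = 19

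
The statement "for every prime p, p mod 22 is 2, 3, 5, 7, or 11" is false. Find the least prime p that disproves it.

A counterexample is any prime p such that the claim fails; we check each in order.
p = 2: 2 mod 22 = 2.
p = 3: 3 mod 22 = 3.
p = 5: 5 mod 22 = 5.
p = 7: 7 mod 22 = 7.
p = 11: 11 mod 22 = 11.
p = 13: 13 mod 22 = 13 — not in {2, 3, 5, 7, 11}.
Thus p = 13 disproves the claim, and no smaller p works.

p = 13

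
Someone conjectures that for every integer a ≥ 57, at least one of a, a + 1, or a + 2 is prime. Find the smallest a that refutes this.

We need the least integer a ≥ 57 for which a, a + 1, a + 2 are all composite.
For a = 57, 58, 59, 60, 61 the conclusion holds.
a = 62: 62 = 2 × 31; 63 = 3 × 21; 64 = 2 × 32 — all composite.
Hence a = 62 is a counterexample.

a = 62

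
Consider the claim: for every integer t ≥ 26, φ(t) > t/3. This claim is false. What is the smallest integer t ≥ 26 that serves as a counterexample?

Check each integer t ≥ 26 in order until the claim fails.
t = 26: φ(26) = 12 and 26/3 = 26/3, so φ(26) > 26/3.
t = 27: φ(27) = 18 and 27/3 = 9, so φ(27) > 27/3.
t = 28: φ(28) = 12 and 28/3 = 28/3, so φ(28) > 28/3.
t = 29: φ(29) = 28 and 29/3 = 29/3, so φ(29) > 29/3.
t = 30: φ(30) = 8 and 30/3 = 10, so φ(30) ≤ 30/3.
Hence t = 30 is a counterexample.

t = 30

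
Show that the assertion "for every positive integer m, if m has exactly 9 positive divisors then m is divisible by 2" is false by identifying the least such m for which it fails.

m = 36: τ(36) = 9; 36 mod 2 = 0.
m = 100: τ(100) = 9; 100 mod 2 = 0.
m = 196: τ(196) = 9; 196 mod 2 = 0.
m = 225: τ(225) = 9; 225 mod 2 = 1.

m = 225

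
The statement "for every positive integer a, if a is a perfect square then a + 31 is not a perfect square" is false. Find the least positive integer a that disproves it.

a = 225

A counterexample is any positive integer a such that a is a perfect square but a + 31 is a perfect square; we check each in order.
For a = 1, 4, 9, 16, …, 144, 169, 196 the conclusion holds.
a = 225: 225 = 15² and 225 + 31 = 256 = 16².
So a = 225 is the smallest counterexample.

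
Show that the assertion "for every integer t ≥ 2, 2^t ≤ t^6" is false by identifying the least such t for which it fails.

t = 30

For t = 2, 3, 4, 5, …, 27, 28, 29 the conclusion holds.
t = 30: 2^t = 1073741824 and t^6 = 729000000, so 1073741824 > 729000000.
Thus t = 30 disproves the claim, and no smaller t works.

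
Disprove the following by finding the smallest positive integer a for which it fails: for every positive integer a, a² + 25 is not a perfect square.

a = 12

For a = 1, 2, 3, 4, …, 9, 10, 11 the conclusion holds.
a = 12: 12² + 25 = 169 = 13², a perfect square.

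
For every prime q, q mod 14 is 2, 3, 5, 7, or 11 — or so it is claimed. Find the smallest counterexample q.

A counterexample is any prime q such that the claim fails; we check each in order.
The first 5 eligible values, up to q = 11, all satisfy the conclusion.
q = 13: 13 mod 14 = 13 — not in {2, 3, 5, 7, 11}.

q = 13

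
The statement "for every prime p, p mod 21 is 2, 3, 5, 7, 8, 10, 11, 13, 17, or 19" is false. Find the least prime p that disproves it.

p = 37

We need the least prime p for which the claim fails.
For p = 2, 3, 5, 7, …, 23, 29, 31 the conclusion holds.
p = 37: 37 mod 21 = 16 — not in {2, 3, 5, 7, 8, 10, 11, 13, 17, 19}.
So p = 37 is the smallest counterexample.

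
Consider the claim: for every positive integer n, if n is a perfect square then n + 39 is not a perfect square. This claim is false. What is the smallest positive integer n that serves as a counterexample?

n = 25

A counterexample is any positive integer n such that n is a perfect square but n + 39 is a perfect square; we check each in order.
For n = 1, 4, 9, 16 the conclusion holds.
n = 25: 25 = 5² and 25 + 39 = 64 = 8².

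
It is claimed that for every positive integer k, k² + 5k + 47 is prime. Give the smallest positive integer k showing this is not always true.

Check each positive integer k in order until k² + 5k + 47 is not prime.
For k = 1, 2, 3, 4, …, 35, 36, 37 the conclusion holds.
k = 38: k² + 5k + 47 = 1681 = 41 × 41, composite.

k = 38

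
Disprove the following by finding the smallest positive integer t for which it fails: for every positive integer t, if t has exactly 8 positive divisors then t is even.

t = 105

A counterexample is any positive integer t such that t has exactly 8 positive divisors but t is odd; we check each in order.
The first 12 eligible values, up to t = 104, all satisfy the conclusion.
t = 105: divisors of 105: 1, 3, 5, 7, 15, 21, 35, 105; 105 is odd.
Thus t = 105 disproves the claim, and no smaller t works.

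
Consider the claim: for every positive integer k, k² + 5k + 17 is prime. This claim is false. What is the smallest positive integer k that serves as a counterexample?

We need the least positive integer k for which k² + 5k + 17 is not prime.
The first 7 eligible values, up to k = 7, all satisfy the conclusion.
k = 8: k² + 5k + 17 = 121 = 11 × 11, composite.

k = 8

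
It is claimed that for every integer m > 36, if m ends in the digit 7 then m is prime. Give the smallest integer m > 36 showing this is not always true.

m = 57

A counterexample is any integer m > 36 such that m ends in the digit 7 but m is not prime; we check each in order.
m = 37: 37 ends in 7 and is prime.
m = 47: 47 ends in 7 and is prime.
m = 57: 57 ends in 7; 57 = 3 × 19, composite.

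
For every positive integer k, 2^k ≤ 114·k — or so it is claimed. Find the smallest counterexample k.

A counterexample is any positive integer k such that 2^k > 114·k; we check each in order.
The first 10 eligible values, up to k = 10, all satisfy the conclusion.
k = 11: 2^k = 2048 and 114·k = 1254, so 2048 > 1254.

k = 11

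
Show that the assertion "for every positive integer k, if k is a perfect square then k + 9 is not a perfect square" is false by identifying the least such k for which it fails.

We need the least positive integer k for which k is a perfect square but k + 9 is a perfect square.
For k = 1, 4, 9 the conclusion holds.
k = 16: 16 = 4² and 16 + 9 = 25 = 5².

k = 16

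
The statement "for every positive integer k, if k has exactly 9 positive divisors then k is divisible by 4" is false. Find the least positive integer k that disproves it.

k = 225

For k = 36, 100, 196 the conclusion holds.
k = 225: τ(225) = 9; 225 mod 4 = 1.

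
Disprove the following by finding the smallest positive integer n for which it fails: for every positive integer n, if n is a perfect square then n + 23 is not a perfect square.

n = 121

We need the least positive integer n for which n is a perfect square but n + 23 is a perfect square.
For n = 1, 4, 9, 16, 25, 36, 49, 64, 81, 100 the conclusion holds.
n = 121: 121 = 11² and 121 + 23 = 144 = 12².
Thus n = 121 disproves the claim, and no smaller n works.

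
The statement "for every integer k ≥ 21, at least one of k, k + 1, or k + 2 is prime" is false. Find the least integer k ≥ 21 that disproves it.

k = 24

We need the least integer k ≥ 21 for which k, k + 1, k + 2 are all composite.
For k = 21, 22, 23 the conclusion holds.
k = 24: 24 = 2 × 12; 25 = 5 × 5; 26 = 2 × 13 — all composite.
So k = 24 is the smallest counterexample.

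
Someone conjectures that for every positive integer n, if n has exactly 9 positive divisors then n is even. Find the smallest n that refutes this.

Check each positive integer n in order until n has exactly 9 positive divisors but n is odd.
n = 36: divisors of 36: 9 divisors; 36 is even.
n = 100: divisors of 100: 9 divisors; 100 is even.
n = 196: divisors of 196: 9 divisors; 196 is even.
n = 225: divisors of 225: 9 divisors; 225 is odd.
Thus n = 225 disproves the claim, and no smaller n works.

n = 225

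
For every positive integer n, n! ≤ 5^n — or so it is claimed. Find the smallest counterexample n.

n = 12

For n = 1, 2, 3, 4, …, 9, 10, 11 the conclusion holds.
n = 12: n! = 479001600 and 5^n = 244140625, so 479001600 > 244140625.
Thus n = 12 disproves the claim, and no smaller n works.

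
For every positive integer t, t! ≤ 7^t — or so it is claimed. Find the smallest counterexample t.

t = 17

We need the least positive integer t for which t! > 7^t.
The first 16 eligible values, up to t = 16, all satisfy the conclusion.
t = 17: t! = 355687428096000 and 7^t = 232630513987207, so 355687428096000 > 232630513987207.
So t = 17 is the smallest counterexample.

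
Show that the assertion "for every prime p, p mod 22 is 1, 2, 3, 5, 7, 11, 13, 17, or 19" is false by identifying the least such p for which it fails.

p = 31

A counterexample is any prime p such that the claim fails; we check each in order.
The first 10 eligible values, up to p = 29, all satisfy the conclusion.
p = 31: 31 mod 22 = 9 — not in {1, 2, 3, 5, 7, 11, 13, 17, 19}.
Thus p = 31 disproves the claim, and no smaller p works.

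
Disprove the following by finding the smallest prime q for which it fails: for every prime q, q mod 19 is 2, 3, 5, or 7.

For q = 2, 3, 5, 7 the conclusion holds.
q = 11: 11 mod 19 = 11 — not in {2, 3, 5, 7}.
Hence q = 11 is a counterexample.

q = 11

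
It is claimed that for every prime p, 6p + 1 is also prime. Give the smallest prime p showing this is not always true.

We need the least prime p for which 6p + 1 is not prime.
p = 2: 6p + 1 = 13, prime.
p = 3: 6p + 1 = 19, prime.
p = 5: 6p + 1 = 31, prime.
p = 7: 6p + 1 = 43, prime.
p = 11: 6p + 1 = 67, prime.
p = 13: 6p + 1 = 79, prime.
p = 17: 6p + 1 = 103, prime.
p = 19: 6p + 1 = 115 = 5 × 23, not prime.

p = 19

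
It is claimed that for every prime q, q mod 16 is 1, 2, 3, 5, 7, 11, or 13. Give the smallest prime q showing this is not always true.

A counterexample is any prime q such that the claim fails; we check each in order.
For q = 2, 3, 5, 7, 11, 13, 17, 19, 23, 29 the conclusion holds.
q = 31: 31 mod 16 = 15 — not in {1, 2, 3, 5, 7, 11, 13}.
Hence q = 31 is a counterexample.

q = 31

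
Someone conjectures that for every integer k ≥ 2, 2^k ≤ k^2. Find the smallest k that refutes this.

Check each integer k ≥ 2 in order until 2^k > k^2.
k = 2: 2^k = 4 and k^2 = 4, so 4 ≤ 4.
k = 3: 2^k = 8 and k^2 = 9, so 8 ≤ 9.
k = 4: 2^k = 16 and k^2 = 16, so 16 ≤ 16.
k = 5: 2^k = 32 and k^2 = 25, so 32 > 25.
Hence k = 5 is a counterexample.

k = 5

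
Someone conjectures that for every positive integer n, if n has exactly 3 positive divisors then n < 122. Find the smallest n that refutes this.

Check each positive integer n in order until n has exactly 3 positive divisors but the claim fails.
n = 4: τ(4) = 3; 4 < 122.
n = 9: τ(9) = 3; 9 < 122.
n = 25: τ(25) = 3; 25 < 122.
n = 49: τ(49) = 3; 49 < 122.
n = 121: τ(121) = 3; 121 < 122.
n = 169: τ(169) = 3; 169 ≥ 122.

n = 169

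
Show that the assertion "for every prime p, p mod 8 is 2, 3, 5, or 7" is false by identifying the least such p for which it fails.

p = 17

Check each prime p in order until the claim fails.
For p = 2, 3, 5, 7, 11, 13 the conclusion holds.
p = 17: 17 mod 8 = 1 — not in {2, 3, 5, 7}.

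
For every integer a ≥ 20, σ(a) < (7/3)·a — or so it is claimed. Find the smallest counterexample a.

A counterexample is any integer a ≥ 20 such that the claim fails; we check each in order.
a = 20: σ(20) = 42; 42 < 140/3.
a = 21: σ(21) = 32; 32 < 49.
a = 22: σ(22) = 36; 36 < 154/3.
a = 23: σ(23) = 24; 24 < 161/3.
a = 24: σ(24) = 60; 60 ≥ 56.
So a = 24 is the smallest counterexample.

a = 24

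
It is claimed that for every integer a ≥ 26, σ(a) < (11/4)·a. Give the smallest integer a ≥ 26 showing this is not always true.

a = 60

The first 34 eligible values, up to a = 59, all satisfy the conclusion.
a = 60: σ(60) = 168; 168 ≥ 165.
So a = 60 is the smallest counterexample.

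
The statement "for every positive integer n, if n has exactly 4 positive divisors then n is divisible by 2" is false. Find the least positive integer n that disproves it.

n = 15

A counterexample is any positive integer n such that n has exactly 4 positive divisors but n is not divisible by 2; we check each in order.
n = 6: τ(6) = 4; 6 mod 2 = 0.
n = 8: τ(8) = 4; 8 mod 2 = 0.
n = 10: τ(10) = 4; 10 mod 2 = 0.
n = 14: τ(14) = 4; 14 mod 2 = 0.
n = 15: τ(15) = 4; 15 mod 2 = 1.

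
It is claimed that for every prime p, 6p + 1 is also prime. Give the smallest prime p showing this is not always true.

p = 19

The first 7 eligible values, up to p = 17, all satisfy the conclusion.
p = 19: 6p + 1 = 115 = 5 × 23, not prime.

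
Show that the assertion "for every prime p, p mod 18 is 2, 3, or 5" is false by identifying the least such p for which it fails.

p = 7

A counterexample is any prime p such that the claim fails; we check each in order.
p = 2: 2 mod 18 = 2.
p = 3: 3 mod 18 = 3.
p = 5: 5 mod 18 = 5.
p = 7: 7 mod 18 = 7 — not in {2, 3, 5}.
Hence p = 7 is a counterexample.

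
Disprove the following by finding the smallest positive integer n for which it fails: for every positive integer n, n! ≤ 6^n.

n = 14

For n = 1, 2, 3, 4, …, 11, 12, 13 the conclusion holds.
n = 14: n! = 87178291200 and 6^n = 78364164096, so 87178291200 > 78364164096.
Thus n = 14 disproves the claim, and no smaller n works.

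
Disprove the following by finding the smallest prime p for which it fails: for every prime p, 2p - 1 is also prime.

Check each prime p in order until 2p - 1 is not prime.
For p = 2, 3 the conclusion holds.
p = 5: 2p - 1 = 9 = 3 × 3, not prime.

p = 5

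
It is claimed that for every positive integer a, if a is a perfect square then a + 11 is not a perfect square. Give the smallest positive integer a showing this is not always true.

a = 25

Check each positive integer a in order until a is a perfect square but a + 11 is a perfect square.
The first 4 eligible values, up to a = 16, all satisfy the conclusion.
a = 25: 25 = 5² and 25 + 11 = 36 = 6².
Hence a = 25 is a counterexample.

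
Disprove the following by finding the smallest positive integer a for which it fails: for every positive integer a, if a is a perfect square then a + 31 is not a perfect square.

We need the least positive integer a for which a is a perfect square but a + 31 is a perfect square.
The first 14 eligible values, up to a = 196, all satisfy the conclusion.
a = 225: 225 = 15² and 225 + 31 = 256 = 16².
So a = 225 is the smallest counterexample.

a = 225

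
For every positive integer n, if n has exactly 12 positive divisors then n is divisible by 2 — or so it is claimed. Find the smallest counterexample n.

A counterexample is any positive integer n such that n has exactly 12 positive divisors but n is not divisible by 2; we check each in order.
For n = 60, 72, 84, 90, …, 294, 306, 308 the conclusion holds.
n = 315: τ(315) = 12; 315 mod 2 = 1.

n = 315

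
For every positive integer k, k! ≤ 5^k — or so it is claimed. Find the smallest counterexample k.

k = 12

We need the least positive integer k for which k! > 5^k.
For k = 1, 2, 3, 4, …, 9, 10, 11 the conclusion holds.
k = 12: k! = 479001600 and 5^k = 244140625, so 479001600 > 244140625.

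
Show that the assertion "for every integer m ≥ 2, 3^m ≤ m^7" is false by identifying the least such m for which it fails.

We need the least integer m ≥ 2 for which 3^m > m^7.
The first 17 eligible values, up to m = 18, all satisfy the conclusion.
m = 19: 3^m = 1162261467 and m^7 = 893871739, so 1162261467 > 893871739.
Thus m = 19 disproves the claim, and no smaller m works.

m = 19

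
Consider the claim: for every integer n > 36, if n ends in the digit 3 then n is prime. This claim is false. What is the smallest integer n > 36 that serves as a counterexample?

Check each integer n > 36 in order until n ends in the digit 3 but n is not prime.
For n = 43, 53 the conclusion holds.
n = 63: 63 ends in 3; 63 = 3 × 21, composite.
Thus n = 63 disproves the claim, and no smaller n works.

n = 63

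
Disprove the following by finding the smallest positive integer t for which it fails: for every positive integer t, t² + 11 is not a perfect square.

A counterexample is any positive integer t such that t² + 11 is a perfect square; we check each in order.
For t = 1, 2, 3, 4 the conclusion holds.
t = 5: 5² + 11 = 36 = 6², a perfect square.
Hence t = 5 is a counterexample.

t = 5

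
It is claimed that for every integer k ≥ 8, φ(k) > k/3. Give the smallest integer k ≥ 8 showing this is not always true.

k = 12

We need the least integer k ≥ 8 for which the claim fails.
k = 8: φ(8) = 4 and 8/3 = 8/3, so φ(8) > 8/3.
k = 9: φ(9) = 6 and 9/3 = 3, so φ(9) > 9/3.
k = 10: φ(10) = 4 and 10/3 = 10/3, so φ(10) > 10/3.
k = 11: φ(11) = 10 and 11/3 = 11/3, so φ(11) > 11/3.
k = 12: φ(12) = 4 and 12/3 = 4, so φ(12) ≤ 12/3.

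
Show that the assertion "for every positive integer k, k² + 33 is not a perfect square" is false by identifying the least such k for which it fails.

k = 4

For k = 1, 2, 3 the conclusion holds.
k = 4: 4² + 33 = 49 = 7², a perfect square.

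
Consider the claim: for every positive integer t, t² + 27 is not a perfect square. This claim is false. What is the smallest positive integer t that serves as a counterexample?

We need the least positive integer t for which t² + 27 is a perfect square.
t = 1: 1² + 27 = 28, not a perfect square.
t = 2: 2² + 27 = 31, not a perfect square.
t = 3: 3² + 27 = 36 = 6², a perfect square.
Hence t = 3 is a counterexample.

t = 3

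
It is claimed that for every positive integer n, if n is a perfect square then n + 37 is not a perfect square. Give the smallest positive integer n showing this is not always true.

n = 324

For n = 1, 4, 9, 16, …, 225, 256, 289 the conclusion holds.
n = 324: 324 = 18² and 324 + 37 = 361 = 19².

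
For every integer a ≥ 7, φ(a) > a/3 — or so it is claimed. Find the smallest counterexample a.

a = 12

We need the least integer a ≥ 7 for which the claim fails.
The first 5 eligible values, up to a = 11, all satisfy the conclusion.
a = 12: φ(12) = 4 and 12/3 = 4, so φ(12) ≤ 12/3.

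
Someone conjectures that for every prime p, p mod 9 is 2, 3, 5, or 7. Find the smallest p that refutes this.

p = 13

A counterexample is any prime p such that the claim fails; we check each in order.
The first 5 eligible values, up to p = 11, all satisfy the conclusion.
p = 13: 13 mod 9 = 4 — not in {2, 3, 5, 7}.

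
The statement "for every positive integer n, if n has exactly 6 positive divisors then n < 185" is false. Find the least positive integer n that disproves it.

n = 188

Check each positive integer n in order until n has exactly 6 positive divisors but the claim fails.
For n = 12, 18, 20, 28, …, 171, 172, 175 the conclusion holds.
n = 188: τ(188) = 6; 188 ≥ 185.
Thus n = 188 disproves the claim, and no smaller n works.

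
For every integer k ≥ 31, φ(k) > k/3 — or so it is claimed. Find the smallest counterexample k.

k = 36

We need the least integer k ≥ 31 for which the claim fails.
For k = 31, 32, 33, 34, 35 the conclusion holds.
k = 36: φ(36) = 12 and 36/3 = 12, so φ(36) ≤ 36/3.
Thus k = 36 disproves the claim, and no smaller k works.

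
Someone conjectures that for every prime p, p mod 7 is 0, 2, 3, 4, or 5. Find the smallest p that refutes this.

p = 13

Check each prime p in order until the claim fails.
The first 5 eligible values, up to p = 11, all satisfy the conclusion.
p = 13: 13 mod 7 = 6 — not in {0, 2, 3, 4, 5}.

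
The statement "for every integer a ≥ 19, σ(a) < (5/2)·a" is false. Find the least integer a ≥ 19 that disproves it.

a = 24

We need the least integer a ≥ 19 for which the claim fails.
The first 5 eligible values, up to a = 23, all satisfy the conclusion.
a = 24: σ(24) = 60; 60 ≥ 60.
So a = 24 is the smallest counterexample.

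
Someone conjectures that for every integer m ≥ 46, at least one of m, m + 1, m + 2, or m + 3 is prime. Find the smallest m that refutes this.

m = 48

Check each integer m ≥ 46 in order until m, m + 1, m + 2, m + 3 are all composite.
For m = 46, 47 the conclusion holds.
m = 48: 48 = 2 × 24; 49 = 7 × 7; 50 = 2 × 25; 51 = 3 × 17 — all composite.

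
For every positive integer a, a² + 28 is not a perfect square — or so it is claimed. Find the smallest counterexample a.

a = 1: 1² + 28 = 29, not a perfect square.
a = 2: 2² + 28 = 32, not a perfect square.
a = 3: 3² + 28 = 37, not a perfect square.
a = 4: 4² + 28 = 44, not a perfect square.
a = 5: 5² + 28 = 53, not a perfect square.
a = 6: 6² + 28 = 64 = 8², a perfect square.
Hence a = 6 is a counterexample.

a = 6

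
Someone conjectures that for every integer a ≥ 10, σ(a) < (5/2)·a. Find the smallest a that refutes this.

For a = 10, 11, 12, 13, …, 21, 22, 23 the conclusion holds.
a = 24: σ(24) = 60; 60 ≥ 60.

a = 24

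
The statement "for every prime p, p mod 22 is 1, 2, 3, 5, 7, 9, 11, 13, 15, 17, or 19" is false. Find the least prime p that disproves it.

p = 43

Check each prime p in order until the claim fails.
The first 13 eligible values, up to p = 41, all satisfy the conclusion.
p = 43: 43 mod 22 = 21 — not in {1, 2, 3, 5, 7, 9, 11, 13, 15, 17, 19}.
Thus p = 43 disproves the claim, and no smaller p works.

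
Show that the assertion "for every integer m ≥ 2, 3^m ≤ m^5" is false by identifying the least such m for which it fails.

m = 11

Check each integer m ≥ 2 in order until 3^m > m^5.
For m = 2, 3, 4, 5, 6, 7, 8, 9, 10 the conclusion holds.
m = 11: 3^m = 177147 and m^5 = 161051, so 177147 > 161051.
So m = 11 is the smallest counterexample.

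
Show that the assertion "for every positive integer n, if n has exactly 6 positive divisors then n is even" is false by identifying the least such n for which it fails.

n = 45

We need the least positive integer n for which n has exactly 6 positive divisors but n is odd.
For n = 12, 18, 20, 28, 32, 44 the conclusion holds.
n = 45: divisors of 45: 1, 3, 5, 9, 15, 45; 45 is odd.
Thus n = 45 disproves the claim, and no smaller n works.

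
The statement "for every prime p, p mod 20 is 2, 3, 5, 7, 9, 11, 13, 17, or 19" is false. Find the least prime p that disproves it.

p = 41

A counterexample is any prime p such that the claim fails; we check each in order.
For p = 2, 3, 5, 7, …, 29, 31, 37 the conclusion holds.
p = 41: 41 mod 20 = 1 — not in {2, 3, 5, 7, 9, 11, 13, 17, 19}.
So p = 41 is the smallest counterexample.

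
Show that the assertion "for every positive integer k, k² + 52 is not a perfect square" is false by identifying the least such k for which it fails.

k = 12

Check each positive integer k in order until k² + 52 is a perfect square.
For k = 1, 2, 3, 4, …, 9, 10, 11 the conclusion holds.
k = 12: 12² + 52 = 196 = 14², a perfect square.
Hence k = 12 is a counterexample.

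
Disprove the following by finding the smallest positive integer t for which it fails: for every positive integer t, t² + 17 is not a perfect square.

t = 8

A counterexample is any positive integer t such that t² + 17 is a perfect square; we check each in order.
The first 7 eligible values, up to t = 7, all satisfy the conclusion.
t = 8: 8² + 17 = 81 = 9², a perfect square.
So t = 8 is the smallest counterexample.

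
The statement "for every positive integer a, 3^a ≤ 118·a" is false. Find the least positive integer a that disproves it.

The first 5 eligible values, up to a = 5, all satisfy the conclusion.
a = 6: 3^a = 729 and 118·a = 708, so 729 > 708.

a = 6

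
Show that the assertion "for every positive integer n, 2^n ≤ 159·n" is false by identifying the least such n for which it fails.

n = 11

We need the least positive integer n for which 2^n > 159·n.
The first 10 eligible values, up to n = 10, all satisfy the conclusion.
n = 11: 2^n = 2048 and 159·n = 1749, so 2048 > 1749.
Thus n = 11 disproves the claim, and no smaller n works.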